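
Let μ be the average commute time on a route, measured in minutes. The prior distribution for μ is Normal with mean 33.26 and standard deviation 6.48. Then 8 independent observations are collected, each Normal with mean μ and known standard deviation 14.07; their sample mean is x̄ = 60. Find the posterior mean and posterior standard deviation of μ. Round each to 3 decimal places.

Posterior mean ≈ 50.085; posterior SD ≈ 3.946

With known σ, the Normal prior is conjugate. Weight on the data is w = (n/σ²)/(n/σ² + 1/τ₀²) = 0.0404112/(0.0404112+0.0238150) = 0.62920.
Posterior mean = w·x̄ + (1−w)·μ₀ = 0.62920·60 + 0.37080·33.26 = 50.085. Posterior variance = 1/(0.0404112+0.0238150) = 15.5700, so SD = 3.946.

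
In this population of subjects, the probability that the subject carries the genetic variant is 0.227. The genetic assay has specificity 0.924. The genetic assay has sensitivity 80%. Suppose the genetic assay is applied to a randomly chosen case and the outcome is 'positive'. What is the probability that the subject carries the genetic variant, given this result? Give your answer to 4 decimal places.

P(H | E) ≈ 0.7556

Let H be the event that the subject carries the genetic variant. P(H) = 0.227, so P(¬H) = 0.773. With E the 'positive' result, P(E|H) = 0.8 and P(E|¬H) = 0.076.
P(E) = 0.8·0.227 + 0.076·0.773 = 0.18160 + 0.058748 = 0.24035.
By Bayes' theorem, P(H|E) = 0.18160 / 0.24035 = 0.7556.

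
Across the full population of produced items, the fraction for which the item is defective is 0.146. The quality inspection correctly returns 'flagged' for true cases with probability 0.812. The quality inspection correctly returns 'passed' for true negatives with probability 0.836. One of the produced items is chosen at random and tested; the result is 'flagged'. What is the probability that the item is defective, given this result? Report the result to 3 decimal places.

Write H for 'the item is defective'. Prior odds H:¬H = 0.146/0.854 = 0.17096. For the 'flagged' outcome, the likelihood ratio is 0.812/0.164 = 4.9512.
Posterior odds = 0.17096 × 4.9512 = 0.84646, so P(H|E) = 0.84646/(1+0.84646) = 0.458.

P(H | E) ≈ 0.458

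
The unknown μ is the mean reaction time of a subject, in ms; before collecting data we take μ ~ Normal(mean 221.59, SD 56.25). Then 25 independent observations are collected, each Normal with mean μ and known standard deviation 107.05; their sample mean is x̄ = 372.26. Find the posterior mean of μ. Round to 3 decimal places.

With known σ, the Normal prior is conjugate. Weight on the data is w = (n/σ²)/(n/σ² + 1/τ₀²) = 0.00218156/(0.00218156+0.00031605) = 0.87346.
Posterior mean = w·x̄ + (1−w)·μ₀ = 0.87346·372.26 + 0.12654·221.59 = 353.194.

Posterior mean ≈ 353.194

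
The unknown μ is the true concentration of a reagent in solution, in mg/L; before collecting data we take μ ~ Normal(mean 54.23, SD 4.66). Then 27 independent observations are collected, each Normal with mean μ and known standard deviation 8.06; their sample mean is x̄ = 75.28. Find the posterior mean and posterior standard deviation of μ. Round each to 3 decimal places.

Prior precision 1/τ₀² = 1/4.66² = 0.0460498; data precision n/σ² = 27/8.06² = 0.415617.
Posterior precision = 0.0460498 + 0.415617 = 0.461667, giving posterior SD = 1/√0.461667 = 1.472.
Posterior mean = (0.0460498·54.23 + 0.415617·75.28) / 0.461667 = 73.180.

Posterior mean ≈ 73.180; posterior SD ≈ 1.472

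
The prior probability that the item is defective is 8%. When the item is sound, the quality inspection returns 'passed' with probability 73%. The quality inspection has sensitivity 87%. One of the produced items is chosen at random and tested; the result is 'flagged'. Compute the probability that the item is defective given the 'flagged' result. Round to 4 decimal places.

Write H for 'the item is defective'. Prior odds H:¬H = 0.08/0.92 = 0.086957. For the 'flagged' outcome, the likelihood ratio is 0.87/0.27 = 3.2222.
Posterior odds = 0.086957 × 3.2222 = 0.28019, so P(H|E) = 0.28019/(1+0.28019) = 0.2189.

P(H | E) ≈ 0.2189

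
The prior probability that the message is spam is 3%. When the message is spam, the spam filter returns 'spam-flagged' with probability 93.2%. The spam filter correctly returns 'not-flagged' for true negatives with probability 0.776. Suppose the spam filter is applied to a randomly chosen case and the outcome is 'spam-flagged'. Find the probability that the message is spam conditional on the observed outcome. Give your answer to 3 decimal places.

Write H for 'the message is spam'. Prior odds H:¬H = 0.03/0.97 = 0.030928. For the 'spam-flagged' outcome, the likelihood ratio is 0.932/0.224 = 4.1607.
Posterior odds = 0.030928 × 4.1607 = 0.12868, so P(H|E) = 0.12868/(1+0.12868) = 0.114.

P(H | E) ≈ 0.114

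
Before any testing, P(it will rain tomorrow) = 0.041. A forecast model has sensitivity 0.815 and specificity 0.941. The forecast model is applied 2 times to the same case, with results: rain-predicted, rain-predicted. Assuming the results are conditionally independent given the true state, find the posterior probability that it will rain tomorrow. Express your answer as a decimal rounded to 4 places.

Posterior P(H) ≈ 0.8908

Let H be the event that it will rain tomorrow; start with P(H) = 0.041. P('rain-predicted'|H) = 0.815, P('rain-predicted'|¬H) = 0.059.
Update on result 1 ('rain-predicted'): P(H) ← 0.815·0.0410 / (0.815·0.0410 + 0.059·0.9590) = 0.033415/0.089996 = 0.3713.
Update on result 2 ('rain-predicted'): P(H) ← 0.815·0.3713 / (0.815·0.3713 + 0.059·0.6287) = 0.30260/0.33970 = 0.8908.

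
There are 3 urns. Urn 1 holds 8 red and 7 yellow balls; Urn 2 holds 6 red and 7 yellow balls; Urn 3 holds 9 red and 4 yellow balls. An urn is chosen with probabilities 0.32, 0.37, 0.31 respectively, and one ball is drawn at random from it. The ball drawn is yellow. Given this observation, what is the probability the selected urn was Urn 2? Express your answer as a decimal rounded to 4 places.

Tabulate prior·likelihood by source: [1] prior 0.32, lik 0.4667, product 0.1493; [2] prior 0.37, lik 0.5385, product 0.1992; [3] prior 0.31, lik 0.3077, product 0.09538.
Normalizing constant = 0.44395; the posterior for Urn 2 is its product over the sum, 0.1992/0.44395 = 0.4488.

Posterior probability ≈ 0.4488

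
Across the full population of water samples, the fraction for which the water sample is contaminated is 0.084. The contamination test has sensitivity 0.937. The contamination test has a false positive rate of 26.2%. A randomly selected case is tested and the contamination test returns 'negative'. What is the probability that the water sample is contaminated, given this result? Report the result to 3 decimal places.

P(H | E) ≈ 0.008

Write H for 'the water sample is contaminated'. Prior odds H:¬H = 0.084/0.916 = 0.091703. For the 'negative' outcome, the likelihood ratio is 0.063/0.738 = 0.085366.
Posterior odds = 0.091703 × 0.085366 = 0.0078283, so P(H|E) = 0.0078283/(1+0.0078283) = 0.008.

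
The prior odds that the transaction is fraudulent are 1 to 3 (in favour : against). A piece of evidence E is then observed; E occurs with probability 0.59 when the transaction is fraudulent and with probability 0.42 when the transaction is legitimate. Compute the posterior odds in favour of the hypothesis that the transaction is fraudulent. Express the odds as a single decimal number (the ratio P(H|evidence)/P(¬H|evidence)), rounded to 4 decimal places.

Posterior odds ≈ 0.4683

Prior odds = 1/3 = 0.33333. In log-odds, ln(0.33333) = -1.0986.
Add log likelihood ratio: ln(1.4048) = 0.33987.
Posterior log-odds = -0.75874, so posterior odds = exp(-0.75874) = 0.46825.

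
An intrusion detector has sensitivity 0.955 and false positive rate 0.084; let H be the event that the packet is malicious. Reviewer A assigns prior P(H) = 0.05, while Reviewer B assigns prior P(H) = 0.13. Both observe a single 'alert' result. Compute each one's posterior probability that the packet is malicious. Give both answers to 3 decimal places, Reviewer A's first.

Reviewer A: 0.374; Reviewer B: 0.629

P('+'|H) = 0.955, P('+'|¬H) = 0.084.
Reviewer A: numerator 0.955·0.05 = 0.047750; evidence = 0.047750+0.084·0.95 = 0.12755; posterior = 0.374.
Reviewer B: numerator 0.955·0.13 = 0.12415; evidence = 0.12415+0.084·0.87 = 0.19723; posterior = 0.629.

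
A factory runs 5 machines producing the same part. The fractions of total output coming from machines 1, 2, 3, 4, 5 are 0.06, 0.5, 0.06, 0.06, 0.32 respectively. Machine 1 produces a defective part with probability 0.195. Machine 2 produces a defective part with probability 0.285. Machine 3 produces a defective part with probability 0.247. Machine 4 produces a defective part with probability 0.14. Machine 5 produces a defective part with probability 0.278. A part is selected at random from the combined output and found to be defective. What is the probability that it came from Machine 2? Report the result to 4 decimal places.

P(defective|M1) = 0.195; P(defective|M2) = 0.285; P(defective|M3) = 0.247; P(defective|M4) = 0.14; P(defective|M5) = 0.278.
Prior × likelihood for each source: 0.06·0.195=0.01170, 0.5·0.285=0.1425, 0.06·0.247=0.01482, 0.06·0.14=0.008400, 0.32·0.278=0.08896. Summing gives P(defective) = 0.26638.
P(Machine 2 | defective) = 0.1425 / 0.26638 = 0.5350.

Posterior probability ≈ 0.5350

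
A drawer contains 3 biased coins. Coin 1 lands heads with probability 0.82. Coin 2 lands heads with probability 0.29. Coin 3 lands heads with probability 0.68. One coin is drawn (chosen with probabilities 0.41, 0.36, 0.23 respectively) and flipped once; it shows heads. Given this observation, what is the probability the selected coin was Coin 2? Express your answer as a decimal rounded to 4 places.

Tabulate prior·likelihood by source: [1] prior 0.41, lik 0.82, product 0.3362; [2] prior 0.36, lik 0.29, product 0.1044; [3] prior 0.23, lik 0.68, product 0.1564.
Normalizing constant = 0.59700; the posterior for Coin 2 is its product over the sum, 0.1044/0.59700 = 0.1749.

Posterior probability ≈ 0.1749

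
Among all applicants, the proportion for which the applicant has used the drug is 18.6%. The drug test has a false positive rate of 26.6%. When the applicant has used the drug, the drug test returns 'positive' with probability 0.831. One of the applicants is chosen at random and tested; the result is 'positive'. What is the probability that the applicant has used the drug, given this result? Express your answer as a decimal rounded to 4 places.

Let H be the event that the applicant has used the drug. P(H) = 0.186, so P(¬H) = 0.814. With E the 'positive' result, P(E|H) = 0.831 and P(E|¬H) = 0.266.
P(E) = 0.831·0.186 + 0.266·0.814 = 0.15457 + 0.21652 = 0.37109.
By Bayes' theorem, P(H|E) = 0.15457 / 0.37109 = 0.4165.

P(H | E) ≈ 0.4165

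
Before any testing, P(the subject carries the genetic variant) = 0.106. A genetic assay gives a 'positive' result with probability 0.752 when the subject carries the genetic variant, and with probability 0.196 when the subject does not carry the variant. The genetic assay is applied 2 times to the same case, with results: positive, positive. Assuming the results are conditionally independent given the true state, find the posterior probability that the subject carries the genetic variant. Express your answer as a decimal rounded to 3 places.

With H the event that the subject carries the genetic variant, the joint likelihood of the observed sequence is P(data|H) = 0.752·0.752 = 0.56550 and P(data|¬H) = 0.196·0.196 = 0.038416.
Bayes: P(H|data) = 0.106·0.56550 / (0.106·0.56550 + 0.894·0.038416) = 0.059943/0.094287 = 0.6358.

Posterior P(H) ≈ 0.636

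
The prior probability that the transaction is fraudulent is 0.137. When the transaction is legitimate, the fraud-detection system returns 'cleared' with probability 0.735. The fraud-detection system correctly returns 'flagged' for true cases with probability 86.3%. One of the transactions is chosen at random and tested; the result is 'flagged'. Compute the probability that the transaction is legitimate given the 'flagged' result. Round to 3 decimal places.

P(¬H | E) ≈ 0.659

Let H be the event that the transaction is fraudulent. P(H) = 0.137, so P(¬H) = 0.863. With E the 'flagged' result, P(E|H) = 0.863 and P(E|¬H) = 0.265.
P(E) = 0.863·0.137 + 0.265·0.863 = 0.11823 + 0.22870 = 0.34693.
By Bayes' theorem, P(H|E) = 0.11823 / 0.34693 = 0.341. Hence P(¬H|E) = 1 − 0.341 = 0.659.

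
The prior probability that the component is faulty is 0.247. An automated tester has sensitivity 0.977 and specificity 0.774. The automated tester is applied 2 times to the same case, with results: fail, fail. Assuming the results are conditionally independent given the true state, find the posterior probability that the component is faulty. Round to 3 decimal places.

Posterior P(H) ≈ 0.860

Let H be the event that the component is faulty; start with P(H) = 0.247. P('fail'|H) = 0.977, P('fail'|¬H) = 0.226.
Update on result 1 ('fail'): P(H) ← 0.977·0.2470 / (0.977·0.2470 + 0.226·0.7530) = 0.24132/0.41150 = 0.5864.
Update on result 2 ('fail'): P(H) ← 0.977·0.5864 / (0.977·0.5864 + 0.226·0.4136) = 0.57295/0.66642 = 0.8598.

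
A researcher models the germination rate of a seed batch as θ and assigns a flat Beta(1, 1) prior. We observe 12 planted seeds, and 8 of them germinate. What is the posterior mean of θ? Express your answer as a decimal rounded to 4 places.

Posterior mean ≈ 0.6429

The binomial likelihood is conjugate to the Beta prior: with 8 successes and 4 failures, the posterior is Beta(1+8, 1+4) = Beta(9, 5).
E[θ | data] = 9/(9+5) = 0.6429.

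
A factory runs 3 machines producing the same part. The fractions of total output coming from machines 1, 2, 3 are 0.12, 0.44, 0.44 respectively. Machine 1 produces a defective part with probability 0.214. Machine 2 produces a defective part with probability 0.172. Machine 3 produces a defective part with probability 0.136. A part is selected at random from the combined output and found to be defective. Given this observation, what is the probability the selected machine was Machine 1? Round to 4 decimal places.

P(defective|M1) = 0.214; P(defective|M2) = 0.172; P(defective|M3) = 0.136.
Prior × likelihood for each source: 0.12·0.214=0.02568, 0.44·0.172=0.07568, 0.44·0.136=0.05984. Summing gives P(defective) = 0.16120.
P(Machine 1 | defective) = 0.02568 / 0.16120 = 0.1593.

Posterior probability ≈ 0.1593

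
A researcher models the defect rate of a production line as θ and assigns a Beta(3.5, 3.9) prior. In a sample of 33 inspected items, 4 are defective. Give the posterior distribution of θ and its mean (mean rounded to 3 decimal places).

Posterior: Beta(7.5, 32.9); mean ≈ 0.186

The binomial likelihood is conjugate to the Beta prior: with 4 successes and 29 failures, the posterior is Beta(3.5+4, 3.9+29) = Beta(7.5, 32.9).
E[θ | data] = 7.5/(7.5+32.9) = 0.186.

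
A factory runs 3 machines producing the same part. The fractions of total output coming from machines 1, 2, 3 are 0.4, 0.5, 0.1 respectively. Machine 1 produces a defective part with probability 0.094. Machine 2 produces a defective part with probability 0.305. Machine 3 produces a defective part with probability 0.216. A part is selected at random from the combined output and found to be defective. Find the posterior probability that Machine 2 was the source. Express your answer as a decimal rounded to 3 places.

Posterior probability ≈ 0.720

Tabulate prior·likelihood by source: [1] prior 0.4, lik 0.094, product 0.03760; [2] prior 0.5, lik 0.305, product 0.1525; [3] prior 0.1, lik 0.216, product 0.02160.
Normalizing constant = 0.21170; the posterior for Machine 2 is its product over the sum, 0.1525/0.21170 = 0.720.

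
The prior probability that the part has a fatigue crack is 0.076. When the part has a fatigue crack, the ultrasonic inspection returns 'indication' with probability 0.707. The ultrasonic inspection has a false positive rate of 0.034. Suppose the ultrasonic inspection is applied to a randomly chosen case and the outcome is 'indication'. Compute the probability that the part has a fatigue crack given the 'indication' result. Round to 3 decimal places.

Write H for 'the part has a fatigue crack'. Prior odds H:¬H = 0.076/0.924 = 0.082251. For the 'indication' outcome, the likelihood ratio is 0.707/0.034 = 20.794.
Posterior odds = 0.082251 × 20.794 = 1.7103, so P(H|E) = 1.7103/(1+1.7103) = 0.631.

P(H | E) ≈ 0.631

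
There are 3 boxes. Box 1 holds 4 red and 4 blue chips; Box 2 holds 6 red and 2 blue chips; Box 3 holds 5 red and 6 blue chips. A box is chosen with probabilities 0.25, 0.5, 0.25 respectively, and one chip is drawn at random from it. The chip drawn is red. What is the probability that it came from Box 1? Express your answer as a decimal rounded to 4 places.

Posterior probability ≈ 0.2037

P(red|Box 1) = 0.5; P(red|Box 2) = 0.75; P(red|Box 3) = 0.4545.
Prior × likelihood for each source: 0.25·0.5=0.1250, 0.5·0.75=0.3750, 0.25·0.4545=0.1136. Summing gives P(red) = 0.61364.
P(Box 1 | red) = 0.1250 / 0.61364 = 0.2037.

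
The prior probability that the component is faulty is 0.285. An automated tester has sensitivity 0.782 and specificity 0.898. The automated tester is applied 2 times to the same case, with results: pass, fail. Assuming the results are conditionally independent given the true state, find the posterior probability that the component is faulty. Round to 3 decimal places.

Let H be the event that the component is faulty; start with P(H) = 0.285. P('fail'|H) = 0.782, P('fail'|¬H) = 0.102.
Update on result 1 ('pass'): P(H) ← 0.218·0.2850 / (0.218·0.2850 + 0.898·0.7150) = 0.062130/0.70420 = 0.0882.
Update on result 2 ('fail'): P(H) ← 0.782·0.0882 / (0.782·0.0882 + 0.102·0.9118) = 0.068994/0.16199 = 0.4259.

Posterior P(H) ≈ 0.426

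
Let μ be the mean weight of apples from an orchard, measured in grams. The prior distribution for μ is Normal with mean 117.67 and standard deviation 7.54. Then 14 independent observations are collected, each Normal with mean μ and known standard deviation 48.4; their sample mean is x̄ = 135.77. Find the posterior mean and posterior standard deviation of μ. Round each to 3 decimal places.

Posterior mean ≈ 122.260; posterior SD ≈ 6.514

Prior precision 1/τ₀² = 1/7.54² = 0.0175897; data precision n/σ² = 14/48.4² = 0.00597637.
Posterior precision = 0.0175897 + 0.00597637 = 0.0235660, giving posterior SD = 1/√0.0235660 = 6.514.
Posterior mean = (0.0175897·117.67 + 0.00597637·135.77) / 0.0235660 = 122.260.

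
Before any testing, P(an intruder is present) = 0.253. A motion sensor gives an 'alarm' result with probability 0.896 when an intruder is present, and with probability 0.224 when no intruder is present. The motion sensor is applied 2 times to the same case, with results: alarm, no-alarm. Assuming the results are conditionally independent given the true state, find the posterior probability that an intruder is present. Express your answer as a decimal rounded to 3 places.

Posterior P(H) ≈ 0.154

With H the event that an intruder is present, the joint likelihood of the observed sequence is P(data|H) = 0.896·0.104 = 0.093184 and P(data|¬H) = 0.224·0.776 = 0.17382.
Bayes: P(H|data) = 0.253·0.093184 / (0.253·0.093184 + 0.747·0.17382) = 0.023576/0.15342 = 0.1537.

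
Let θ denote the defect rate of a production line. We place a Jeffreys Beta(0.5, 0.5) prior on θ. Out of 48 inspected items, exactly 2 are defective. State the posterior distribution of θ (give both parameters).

Observing 2 successes and 46 failures updates Beta(0.5, 0.5) by adding the success and failure counts to the two shape parameters: α = 0.5+2 = 2.5, β = 0.5+46 = 46.5.

Posterior: Beta(2.5, 46.5)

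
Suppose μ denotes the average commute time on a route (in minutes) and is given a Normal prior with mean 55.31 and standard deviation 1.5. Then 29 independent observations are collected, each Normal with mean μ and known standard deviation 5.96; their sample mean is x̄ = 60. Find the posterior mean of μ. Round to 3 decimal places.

With known σ, the Normal prior is conjugate. Weight on the data is w = (n/σ²)/(n/σ² + 1/τ₀²) = 0.816405/(0.816405+0.444444) = 0.64750.
Posterior mean = w·x̄ + (1−w)·μ₀ = 0.64750·60 + 0.35250·55.31 = 58.347.

Posterior mean ≈ 58.347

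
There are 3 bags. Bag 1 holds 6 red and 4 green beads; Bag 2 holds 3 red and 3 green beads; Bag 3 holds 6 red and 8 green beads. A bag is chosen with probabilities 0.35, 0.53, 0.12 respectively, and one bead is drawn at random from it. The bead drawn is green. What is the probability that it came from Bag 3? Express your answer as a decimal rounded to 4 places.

Tabulate prior·likelihood by source: [1] prior 0.35, lik 0.4, product 0.1400; [2] prior 0.53, lik 0.5, product 0.2650; [3] prior 0.12, lik 0.5714, product 0.06857.
Normalizing constant = 0.47357; the posterior for Bag 3 is its product over the sum, 0.06857/0.47357 = 0.1448.

Posterior probability ≈ 0.1448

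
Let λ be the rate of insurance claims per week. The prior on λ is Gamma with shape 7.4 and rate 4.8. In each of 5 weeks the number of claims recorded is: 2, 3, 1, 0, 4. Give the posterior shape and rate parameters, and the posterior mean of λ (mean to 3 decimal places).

The Poisson likelihood adds the total count to the shape and the number of exposure periods to the rate. Here ∑xᵢ = 10 and n = 5, so shape 7.4→17.4 and rate 4.8→9.8.
Posterior mean = shape/rate = 17.4/9.8 = 1.776.

Posterior: Gamma(shape=17.4, rate=9.8); mean ≈ 1.776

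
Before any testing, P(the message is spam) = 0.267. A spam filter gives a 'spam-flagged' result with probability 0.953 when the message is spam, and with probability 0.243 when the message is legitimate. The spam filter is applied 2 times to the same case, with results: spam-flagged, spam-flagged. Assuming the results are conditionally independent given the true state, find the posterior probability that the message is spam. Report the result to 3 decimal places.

Posterior P(H) ≈ 0.849

Let H be the event that the message is spam; start with P(H) = 0.267. P('spam-flagged'|H) = 0.953, P('spam-flagged'|¬H) = 0.243.
Update on result 1 ('spam-flagged'): P(H) ← 0.953·0.2670 / (0.953·0.2670 + 0.243·0.7330) = 0.25445/0.43257 = 0.5882.
Update on result 2 ('spam-flagged'): P(H) ← 0.953·0.5882 / (0.953·0.5882 + 0.243·0.4118) = 0.56058/0.66064 = 0.8485.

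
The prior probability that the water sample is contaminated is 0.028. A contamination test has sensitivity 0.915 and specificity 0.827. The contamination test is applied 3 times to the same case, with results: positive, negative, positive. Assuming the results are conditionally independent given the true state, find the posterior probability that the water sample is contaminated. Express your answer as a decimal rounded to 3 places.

Let H be the event that the water sample is contaminated; start with P(H) = 0.028. P('positive'|H) = 0.915, P('positive'|¬H) = 0.173.
Update on result 1 ('positive'): P(H) ← 0.915·0.0280 / (0.915·0.0280 + 0.173·0.9720) = 0.025620/0.19378 = 0.1322.
Update on result 2 ('negative'): P(H) ← 0.085·0.1322 / (0.085·0.1322 + 0.827·0.8678) = 0.011238/0.72890 = 0.0154.
Update on result 3 ('positive'): P(H) ← 0.915·0.0154 / (0.915·0.0154 + 0.173·0.9846) = 0.014108/0.18444 = 0.0765.

Posterior P(H) ≈ 0.076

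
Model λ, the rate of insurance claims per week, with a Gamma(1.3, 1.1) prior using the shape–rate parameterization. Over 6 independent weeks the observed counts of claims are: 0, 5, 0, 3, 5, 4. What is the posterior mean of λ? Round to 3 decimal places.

Posterior mean ≈ 2.577

The Poisson likelihood adds the total count to the shape and the number of exposure periods to the rate. Here ∑xᵢ = 17 and n = 6, so shape 1.3→18.3 and rate 1.1→7.1.
Posterior mean = shape/rate = 18.3/7.1 = 2.577.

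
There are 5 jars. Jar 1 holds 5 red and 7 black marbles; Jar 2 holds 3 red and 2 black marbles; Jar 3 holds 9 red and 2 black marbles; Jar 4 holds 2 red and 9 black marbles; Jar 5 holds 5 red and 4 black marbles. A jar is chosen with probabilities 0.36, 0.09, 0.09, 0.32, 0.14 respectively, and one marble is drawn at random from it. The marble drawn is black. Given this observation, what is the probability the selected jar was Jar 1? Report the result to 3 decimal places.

Posterior probability ≈ 0.358

P(black|Jar 1) = 0.5833; P(black|Jar 2) = 0.4; P(black|Jar 3) = 0.1818; P(black|Jar 4) = 0.8182; P(black|Jar 5) = 0.4444.
Prior × likelihood for each source: 0.36·0.5833=0.2100, 0.09·0.4=0.03600, 0.09·0.1818=0.01636, 0.32·0.8182=0.2618, 0.14·0.4444=0.06222. Summing gives P(black) = 0.58640.
P(Jar 1 | black) = 0.2100 / 0.58640 = 0.358.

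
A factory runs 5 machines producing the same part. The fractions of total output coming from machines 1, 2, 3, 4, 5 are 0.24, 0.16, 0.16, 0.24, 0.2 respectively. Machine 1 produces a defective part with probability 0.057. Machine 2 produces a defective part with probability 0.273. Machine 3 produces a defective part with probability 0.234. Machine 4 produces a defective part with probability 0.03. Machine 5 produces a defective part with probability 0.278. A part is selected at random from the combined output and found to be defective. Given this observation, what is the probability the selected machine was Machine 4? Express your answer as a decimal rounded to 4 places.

Tabulate prior·likelihood by source: [1] prior 0.24, lik 0.057, product 0.01368; [2] prior 0.16, lik 0.273, product 0.04368; [3] prior 0.16, lik 0.234, product 0.03744; [4] prior 0.24, lik 0.03, product 0.007200; [5] prior 0.2, lik 0.278, product 0.05560.
Normalizing constant = 0.15760; the posterior for Machine 4 is its product over the sum, 0.007200/0.15760 = 0.0457.

Posterior probability ≈ 0.0457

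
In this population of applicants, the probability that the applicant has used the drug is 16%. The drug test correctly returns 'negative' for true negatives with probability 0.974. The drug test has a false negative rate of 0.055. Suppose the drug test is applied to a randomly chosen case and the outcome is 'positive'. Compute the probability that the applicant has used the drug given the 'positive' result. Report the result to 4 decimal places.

Write H for 'the applicant has used the drug'. Prior odds H:¬H = 0.16/0.84 = 0.19048. For the 'positive' outcome, the likelihood ratio is 0.945/0.026 = 36.346.
Posterior odds = 0.19048 × 36.346 = 6.9231, so P(H|E) = 6.9231/(1+6.9231) = 0.8738.

P(H | E) ≈ 0.8738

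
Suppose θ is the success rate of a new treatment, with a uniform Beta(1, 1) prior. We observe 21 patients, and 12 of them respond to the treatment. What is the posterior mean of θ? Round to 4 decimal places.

Observing 12 successes and 9 failures updates Beta(1, 1) by adding the success and failure counts to the two shape parameters: α = 1+12 = 13, β = 1+9 = 10.
E[θ | data] = 13/(13+10) = 0.5652.

Posterior mean ≈ 0.5652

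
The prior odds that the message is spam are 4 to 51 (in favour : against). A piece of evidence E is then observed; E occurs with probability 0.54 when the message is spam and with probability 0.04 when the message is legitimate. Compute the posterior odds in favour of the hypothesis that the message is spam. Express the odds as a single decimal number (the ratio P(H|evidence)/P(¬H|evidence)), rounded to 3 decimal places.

Posterior odds ≈ 1.059

Prior odds = 4/51 = 0.078431.
Likelihood ratio for E = 0.54/0.04 = 13.500.
Posterior odds = prior odds × LR = 1.0588.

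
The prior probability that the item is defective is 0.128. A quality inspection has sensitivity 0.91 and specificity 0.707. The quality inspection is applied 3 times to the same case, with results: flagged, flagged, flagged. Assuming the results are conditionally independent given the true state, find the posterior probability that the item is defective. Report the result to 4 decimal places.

Posterior P(H) ≈ 0.8147

Let H be the event that the item is defective; start with P(H) = 0.128. P('flagged'|H) = 0.91, P('flagged'|¬H) = 0.293.
Update on result 1 ('flagged'): P(H) ← 0.91·0.1280 / (0.91·0.1280 + 0.293·0.8720) = 0.11648/0.37198 = 0.3131.
Update on result 2 ('flagged'): P(H) ← 0.91·0.3131 / (0.91·0.3131 + 0.293·0.6869) = 0.28496/0.48621 = 0.5861.
Update on result 3 ('flagged'): P(H) ← 0.91·0.5861 / (0.91·0.5861 + 0.293·0.4139) = 0.53333/0.65461 = 0.8147.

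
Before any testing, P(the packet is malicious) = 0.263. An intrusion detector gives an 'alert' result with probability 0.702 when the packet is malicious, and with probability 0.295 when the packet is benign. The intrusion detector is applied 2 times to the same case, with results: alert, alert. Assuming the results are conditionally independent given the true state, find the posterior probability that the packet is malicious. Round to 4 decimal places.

With H the event that the packet is malicious, the joint likelihood of the observed sequence is P(data|H) = 0.702·0.702 = 0.49280 and P(data|¬H) = 0.295·0.295 = 0.087025.
Bayes: P(H|data) = 0.263·0.49280 / (0.263·0.49280 + 0.737·0.087025) = 0.12961/0.19374 = 0.6690.

Posterior P(H) ≈ 0.6690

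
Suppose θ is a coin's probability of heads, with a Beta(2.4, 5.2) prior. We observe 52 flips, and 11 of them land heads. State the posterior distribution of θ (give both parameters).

Posterior: Beta(13.4, 46.2)

Observing 11 successes and 41 failures updates Beta(2.4, 5.2) by adding the success and failure counts to the two shape parameters: α = 2.4+11 = 13.4, β = 5.2+41 = 46.2.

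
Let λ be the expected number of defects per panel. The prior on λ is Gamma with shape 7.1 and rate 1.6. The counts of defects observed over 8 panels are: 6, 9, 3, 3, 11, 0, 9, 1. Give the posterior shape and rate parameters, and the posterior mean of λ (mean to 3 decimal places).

Total count ∑xᵢ = 42 over n = 8 panels.
Gamma is conjugate to the Poisson likelihood: posterior is Gamma(shape = 7.1+42 = 49.1, rate = 1.6+8 = 9.6).
Posterior mean = shape/rate = 49.1/9.6 = 5.115.

Posterior: Gamma(shape=49.1, rate=9.6); mean ≈ 5.115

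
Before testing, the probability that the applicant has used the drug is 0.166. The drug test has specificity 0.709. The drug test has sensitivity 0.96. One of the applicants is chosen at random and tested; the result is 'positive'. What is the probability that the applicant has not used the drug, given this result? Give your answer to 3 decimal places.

P(¬H | E) ≈ 0.604

Let H be the event that the applicant has used the drug. P(H) = 0.166, so P(¬H) = 0.834. With E the 'positive' result, P(E|H) = 0.96 and P(E|¬H) = 0.291.
P(E) = 0.96·0.166 + 0.291·0.834 = 0.15936 + 0.24269 = 0.40205.
By Bayes' theorem, P(H|E) = 0.15936 / 0.40205 = 0.396. Hence P(¬H|E) = 1 − 0.396 = 0.604.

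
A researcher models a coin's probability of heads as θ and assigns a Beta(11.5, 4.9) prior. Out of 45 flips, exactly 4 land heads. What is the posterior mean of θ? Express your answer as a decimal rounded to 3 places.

Observing 4 successes and 41 failures updates Beta(11.5, 4.9) by adding the success and failure counts to the two shape parameters: α = 11.5+4 = 15.5, β = 4.9+41 = 45.9.
Posterior mean = α/(α+β) = 15.5/61.4 = 0.252.

Posterior mean ≈ 0.252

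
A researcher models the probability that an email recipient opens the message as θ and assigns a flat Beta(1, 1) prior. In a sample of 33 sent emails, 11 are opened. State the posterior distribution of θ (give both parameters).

Posterior: Beta(12, 23)

Observing 11 successes and 22 failures updates Beta(1, 1) by adding the success and failure counts to the two shape parameters: α = 1+11 = 12, β = 1+22 = 23.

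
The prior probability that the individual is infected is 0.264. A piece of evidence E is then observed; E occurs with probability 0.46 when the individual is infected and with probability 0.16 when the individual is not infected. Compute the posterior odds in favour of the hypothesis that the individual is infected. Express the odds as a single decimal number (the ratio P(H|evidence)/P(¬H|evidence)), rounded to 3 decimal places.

Posterior odds ≈ 1.031

Prior odds = 0.264/(1−0.264) = 0.35870. In log-odds, ln(0.35870) = -1.0253.
Add log likelihood ratio: ln(2.8750) = 1.0561.
Posterior log-odds = 0.030772, so posterior odds = exp(0.030772) = 1.0312.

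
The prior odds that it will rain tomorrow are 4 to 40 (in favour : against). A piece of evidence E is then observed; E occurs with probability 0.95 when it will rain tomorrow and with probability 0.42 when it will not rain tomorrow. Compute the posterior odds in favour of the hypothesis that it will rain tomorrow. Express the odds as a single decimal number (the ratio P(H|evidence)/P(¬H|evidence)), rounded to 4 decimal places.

Prior odds = 4/40 = 0.10000.
Likelihood ratio for E = 0.95/0.42 = 2.2619.
Posterior odds = prior odds × LR = 0.22619.

Posterior odds ≈ 0.2262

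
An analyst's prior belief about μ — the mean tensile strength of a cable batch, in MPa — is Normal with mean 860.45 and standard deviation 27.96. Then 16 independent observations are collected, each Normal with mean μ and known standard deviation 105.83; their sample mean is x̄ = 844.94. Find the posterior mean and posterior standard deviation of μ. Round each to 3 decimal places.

Posterior mean ≈ 852.267; posterior SD ≈ 19.218

Prior precision 1/τ₀² = 1/27.96² = 0.00127916; data precision n/σ² = 16/105.83² = 0.00142857.
Posterior precision = 0.00127916 + 0.00142857 = 0.00270774, giving posterior SD = 1/√0.00270774 = 19.218.
Posterior mean = (0.00127916·860.45 + 0.00142857·844.94) / 0.00270774 = 852.267.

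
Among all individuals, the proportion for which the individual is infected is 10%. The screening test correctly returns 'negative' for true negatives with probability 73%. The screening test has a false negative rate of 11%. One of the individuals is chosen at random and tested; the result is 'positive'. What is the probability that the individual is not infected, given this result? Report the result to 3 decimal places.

P(¬H | E) ≈ 0.732

Write H for 'the individual is infected'. Prior odds H:¬H = 0.1/0.9 = 0.11111. For the 'positive' outcome, the likelihood ratio is 0.89/0.27 = 3.2963.
Posterior odds = 0.11111 × 3.2963 = 0.36626, so P(H|E) = 0.36626/(1+0.36626) = 0.268. Then P(¬H|E) = 1 − 0.268 = 0.732.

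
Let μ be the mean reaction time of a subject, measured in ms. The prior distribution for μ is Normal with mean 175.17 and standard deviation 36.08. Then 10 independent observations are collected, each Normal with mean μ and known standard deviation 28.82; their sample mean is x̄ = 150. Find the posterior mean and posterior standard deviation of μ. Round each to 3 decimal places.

Posterior mean ≈ 151.510; posterior SD ≈ 8.836

With known σ, the Normal prior is conjugate. Weight on the data is w = (n/σ²)/(n/σ² + 1/τ₀²) = 0.0120396/(0.0120396+0.00076819) = 0.94002.
Posterior mean = w·x̄ + (1−w)·μ₀ = 0.94002·150 + 0.059978·175.17 = 151.510. Posterior variance = 1/(0.0120396+0.00076819) = 78.0775, so SD = 8.836.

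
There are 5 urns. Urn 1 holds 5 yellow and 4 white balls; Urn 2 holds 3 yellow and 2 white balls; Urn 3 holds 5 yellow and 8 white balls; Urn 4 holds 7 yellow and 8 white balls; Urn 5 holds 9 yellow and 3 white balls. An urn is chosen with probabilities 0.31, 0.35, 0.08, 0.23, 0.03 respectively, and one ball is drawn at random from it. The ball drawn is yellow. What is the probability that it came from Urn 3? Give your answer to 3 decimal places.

Tabulate prior·likelihood by source: [1] prior 0.31, lik 0.5556, product 0.1722; [2] prior 0.35, lik 0.6, product 0.2100; [3] prior 0.08, lik 0.3846, product 0.03077; [4] prior 0.23, lik 0.4667, product 0.1073; [5] prior 0.03, lik 0.75, product 0.02250.
Normalizing constant = 0.54282; the posterior for Urn 3 is its product over the sum, 0.03077/0.54282 = 0.057.

Posterior probability ≈ 0.057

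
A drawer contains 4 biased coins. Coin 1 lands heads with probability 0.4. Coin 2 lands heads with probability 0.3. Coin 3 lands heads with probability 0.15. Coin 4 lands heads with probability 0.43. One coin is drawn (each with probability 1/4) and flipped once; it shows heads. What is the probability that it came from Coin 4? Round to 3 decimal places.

Posterior probability ≈ 0.336

P(heads|C1) = 0.4; P(heads|C2) = 0.3; P(heads|C3) = 0.15; P(heads|C4) = 0.43.
Prior × likelihood for each source: 0.25·0.4=0.1000, 0.25·0.3=0.07500, 0.25·0.15=0.03750, 0.25·0.43=0.1075. Summing gives P(heads) = 0.32000.
P(Coin 4 | heads) = 0.1075 / 0.32000 = 0.336.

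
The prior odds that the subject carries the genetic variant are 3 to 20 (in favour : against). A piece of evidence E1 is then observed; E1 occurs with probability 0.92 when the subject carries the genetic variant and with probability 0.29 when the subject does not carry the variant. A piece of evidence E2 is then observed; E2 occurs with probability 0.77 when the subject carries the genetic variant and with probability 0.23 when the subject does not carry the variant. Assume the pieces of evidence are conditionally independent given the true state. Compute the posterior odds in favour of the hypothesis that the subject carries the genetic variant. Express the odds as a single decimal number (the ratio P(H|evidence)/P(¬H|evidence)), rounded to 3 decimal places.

Prior odds = 3/20 = 0.15000.
Likelihood ratio for E1 = 0.92/0.29 = 3.1724.
Likelihood ratio for E2 = 0.77/0.23 = 3.3478.
Posterior odds = prior odds × LR₁ × LR₂ = 1.5931.

Posterior odds ≈ 1.593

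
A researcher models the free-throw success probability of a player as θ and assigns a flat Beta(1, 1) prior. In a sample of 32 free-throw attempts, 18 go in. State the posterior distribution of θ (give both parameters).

Observing 18 successes and 14 failures updates Beta(1, 1) by adding the success and failure counts to the two shape parameters: α = 1+18 = 19, β = 1+14 = 15.

Posterior: Beta(19, 15)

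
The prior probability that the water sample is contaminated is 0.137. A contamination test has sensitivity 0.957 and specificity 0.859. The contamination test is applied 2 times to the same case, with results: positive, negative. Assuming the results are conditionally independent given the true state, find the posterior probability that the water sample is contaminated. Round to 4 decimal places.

Posterior P(H) ≈ 0.0512

Let H be the event that the water sample is contaminated; start with P(H) = 0.137. P('positive'|H) = 0.957, P('positive'|¬H) = 0.141.
Update on result 1 ('positive'): P(H) ← 0.957·0.1370 / (0.957·0.1370 + 0.141·0.8630) = 0.13111/0.25279 = 0.5186.
Update on result 2 ('negative'): P(H) ← 0.043·0.5186 / (0.043·0.5186 + 0.859·0.4814) = 0.022302/0.43579 = 0.0512.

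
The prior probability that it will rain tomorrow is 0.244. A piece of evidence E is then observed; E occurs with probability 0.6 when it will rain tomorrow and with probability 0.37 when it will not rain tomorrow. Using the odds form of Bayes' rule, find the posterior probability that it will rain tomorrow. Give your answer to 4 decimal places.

Posterior probability ≈ 0.3436

Prior odds = 0.244/(1−0.244) = 0.32275. In log-odds, ln(0.32275) = -1.1309.
Add log likelihood ratio: ln(1.6216) = 0.48343.
Posterior log-odds = -0.64745, so posterior odds = exp(-0.64745) = 0.52338. Converting, P(H|E) = 0.52338/1.5234 = 0.3436.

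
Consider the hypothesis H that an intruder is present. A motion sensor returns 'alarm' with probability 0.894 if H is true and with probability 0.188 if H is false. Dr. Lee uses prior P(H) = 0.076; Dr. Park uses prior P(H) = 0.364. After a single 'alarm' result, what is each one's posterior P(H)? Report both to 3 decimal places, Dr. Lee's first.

P('+'|H) = 0.894, P('+'|¬H) = 0.188.
Dr. Lee: numerator 0.894·0.076 = 0.067944; evidence = 0.067944+0.188·0.924 = 0.24166; posterior = 0.281.
Dr. Park: numerator 0.894·0.364 = 0.32542; evidence = 0.32542+0.188·0.636 = 0.44498; posterior = 0.731.

Dr. Lee: 0.281; Dr. Park: 0.731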